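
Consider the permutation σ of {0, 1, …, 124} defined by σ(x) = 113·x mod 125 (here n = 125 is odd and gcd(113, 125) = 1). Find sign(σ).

Orbit of 107 under x↦113x: [107, 91, 33, 104, 2, 101, 38]… (length divides ord_125(113)).
Decompose π into cycles: lengths [100, 20, 4, 1] (4 cycles, including the fixed point 0).
sign(π) = (−1)^{n − #cycles} = (−1)^{125−4} = (−1)^121 = -1.
Via Zolotarev, sign(π_{113}) = (113|125) = -1.

-1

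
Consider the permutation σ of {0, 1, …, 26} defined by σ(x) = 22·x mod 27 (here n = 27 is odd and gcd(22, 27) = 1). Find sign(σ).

+1

Orbit of 10 under x↦22x: [10, 4, 7, 19, 13, 16, 1]… (length divides ord_27(22)).
π_22 has 7 disjoint cycles with lengths [9, 9, 3, 3, 1, 1, 1] on {0,…,26}.
sign(π) = (−1)^{n − #cycles} = (−1)^{27−7} = (−1)^20 = +1.
Zolotarev: (22|27) = +1, matching the cycle-count sign.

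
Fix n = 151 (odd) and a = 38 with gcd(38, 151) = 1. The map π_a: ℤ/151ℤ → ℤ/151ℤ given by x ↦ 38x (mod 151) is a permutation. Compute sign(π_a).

+1

Trace 76: π^k(76) = [76, 19, 118, 105, 64, 16, 4] for k=0..6.
π_38 has 11 disjoint cycles with lengths [15, 15, 15, 15, 15, 15, 15, 15, 15, 15, 1] on {0,…,150}.
151 − 11 = 140 transpositions; sign(π) = (−1)^140 = +1.
Check: (38/151) = +1 by Zolotarev.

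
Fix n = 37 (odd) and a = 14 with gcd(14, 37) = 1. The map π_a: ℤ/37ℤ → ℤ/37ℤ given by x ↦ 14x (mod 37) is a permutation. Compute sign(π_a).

-1

Start at x=8: 8 → 1 → 14 → 11 → 6 → 10 → 29 → … (one orbit).
Decompose π into cycles: lengths [12, 12, 12, 1] (4 cycles, including the fixed point 0).
37 − 4 = 33 transpositions; sign(π) = (−1)^33 = -1.
Via Zolotarev, sign(π_{14}) = (14|37) = -1.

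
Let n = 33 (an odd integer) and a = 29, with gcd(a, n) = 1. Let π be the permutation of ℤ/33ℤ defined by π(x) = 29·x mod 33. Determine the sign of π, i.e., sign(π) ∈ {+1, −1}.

+1

Trace 29: π^k(29) = [29, 16, 2, 25, 32, 4, 17] for k=0..6.
Cycle lengths of π_29 on ℤ/33ℤ: [10, 10, 10, 2, 1]; 5 cycles in total.
5 cycles on 33: each ℓ→(−1)^(ℓ−1), product (−1)^28 = +1.
Check: (29/33) = +1 by Zolotarev.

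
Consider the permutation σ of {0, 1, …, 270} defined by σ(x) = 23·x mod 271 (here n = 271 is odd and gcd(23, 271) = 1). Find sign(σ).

-1

Orbit of 248 under x↦23x: [248, 13, 28, 102, 178, 29, 125]… (length divides ord_271(23)).
Decompose π into cycles: lengths [18, 18, 18, 18, 18, 18, 18, 18, 18, 18, 18, 18, 18, 18, 18, 1] (16 cycles, including the fixed point 0).
sign(π) = (−1)^{n − #cycles} = (−1)^{271−16} = (−1)^255 = -1.
Via Zolotarev, sign(π_{23}) = (23|271) = -1.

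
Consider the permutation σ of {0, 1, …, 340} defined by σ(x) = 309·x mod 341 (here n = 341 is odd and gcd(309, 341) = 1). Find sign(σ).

-1

Orbit of 309 under x↦309x: [309, 1]… (length divides ord_341(309)).
The orbit structure of x ↦ 309x mod 341: 176 orbits of sizes [2, 2, 2, 2, 2, 2, 2, 2, 2, 2, 2, 2, 2, 2, 2, 2, 2, 2, 2, 2, 2, 2, 2, 2, 2, 2, 2, 2, 2, 2, 2, 2, 2, 2, 2, 2, 2, 2, 2, 2, 2, 2, 2, 2, 2, 2, 2, 2, 2, 2, 2, 2, 2, 2, 2, 2, 2, 2, 2, 2, 2, 2, 2, 2, 2, 2, 2, 2, 2, 2, 2, 2, 2, 2, 2, 2, 2, 2, 2, 2, 2, 2, 2, 2, 2, 2, 2, 2, 2, 2, 2, 2, 2, 2, 2, 2, 2, 2, 2, 2, 2, 2, 2, 2, 2, 2, 2, 2, 2, 2, 2, 2, 2, 2, 2, 2, 2, 2, 2, 2, 2, 2, 2, 2, 2, 2, 2, 2, 2, 2, 2, 2, 2, 2, 2, 2, 2, 2, 2, 2, 2, 2, 2, 2, 2, 2, 2, 2, 2, 2, 2, 2, 2, 2, 2, 2, 2, 2, 2, 2, 2, 2, 2, 2, 2, 1, 1, 1, 1, 1, 1, 1, 1, 1, 1, 1].
176 cycles on 341: each ℓ→(−1)^(ℓ−1), product (−1)^165 = -1.
The Jacobi symbol (309|341) = -1 (Zolotarev) agrees.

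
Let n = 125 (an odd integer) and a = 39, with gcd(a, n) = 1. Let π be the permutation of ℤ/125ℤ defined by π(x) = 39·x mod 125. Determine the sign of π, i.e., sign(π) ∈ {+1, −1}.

+1

Orbit of 94 under x↦39x: [94, 41, 99, 111, 79, 81, 34]… (length divides ord_125(39)).
Decompose π into cycles: lengths [50, 50, 10, 10, 2, 2, 1] (7 cycles, including the fixed point 0).
With 7 cycles on 125 points, sign = (−1)^{125−7} = +1.
Zolotarev: (39|125) = +1, matching the cycle-count sign.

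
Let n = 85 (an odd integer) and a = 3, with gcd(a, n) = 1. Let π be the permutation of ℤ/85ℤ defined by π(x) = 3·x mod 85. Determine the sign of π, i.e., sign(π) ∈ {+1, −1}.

+1

Trace 49: π^k(49) = [49, 62, 16, 48, 59, 7, 21] for k=0..6.
π_3 has 7 disjoint cycles with lengths [16, 16, 16, 16, 16, 4, 1] on {0,…,84}.
sign(π) = (−1)^{n − #cycles} = (−1)^{85−7} = (−1)^78 = +1.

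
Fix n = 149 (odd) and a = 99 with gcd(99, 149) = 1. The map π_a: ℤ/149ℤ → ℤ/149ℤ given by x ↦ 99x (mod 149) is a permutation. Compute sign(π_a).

-1

Trace 92: π^k(92) = [92, 19, 93, 118, 60, 129, 106] for k=0..6.
Decompose π into cycles: lengths [148, 1] (2 cycles, including the fixed point 0).
149 − 2 = 147 transpositions; sign(π) = (−1)^147 = -1.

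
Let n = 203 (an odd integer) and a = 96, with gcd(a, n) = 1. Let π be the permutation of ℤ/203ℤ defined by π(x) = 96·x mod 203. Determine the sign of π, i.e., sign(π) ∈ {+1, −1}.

Orbit of 165 under x↦96x: [165, 6, 170, 80, 169, 187, 88]… (length divides ord_203(96)).
Decompose π into cycles: lengths [42, 42, 42, 42, 14, 14, 6, 1] (8 cycles, including the fixed point 0).
Σ(ℓ_i−1) = 203−8 = 195; sign = (−1)^195 = -1.

-1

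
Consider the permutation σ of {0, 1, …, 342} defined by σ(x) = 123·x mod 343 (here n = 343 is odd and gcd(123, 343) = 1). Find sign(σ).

+1

Start at x=43: 43 → 144 → 219 → 183 → 214 → 254 → 29 → … (one orbit).
7 cycles of lengths [147, 147, 21, 21, 3, 3, 1].
sign(π) = (−1)^{n − #cycles} = (−1)^{343−7} = (−1)^336 = +1.
Check: (123/343) = +1 by Zolotarev.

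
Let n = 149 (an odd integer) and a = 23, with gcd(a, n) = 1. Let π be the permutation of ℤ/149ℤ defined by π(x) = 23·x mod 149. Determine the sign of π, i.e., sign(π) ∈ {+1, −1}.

-1

Orbit of 87 under x↦23x: [87, 64, 131, 33, 14, 24, 105]… (length divides ord_149(23)).
Decompose π into cycles: lengths [148, 1] (2 cycles, including the fixed point 0).
2 cycles on 149: each ℓ→(−1)^(ℓ−1), product (−1)^147 = -1.
The Jacobi symbol (23|149) = -1 (Zolotarev) agrees.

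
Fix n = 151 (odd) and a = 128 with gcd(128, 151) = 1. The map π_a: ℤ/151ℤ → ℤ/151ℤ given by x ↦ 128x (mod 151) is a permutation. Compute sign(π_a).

Trace 19: π^k(19) = [19, 16, 85, 8, 118, 4, 59] for k=0..6.
Cycle lengths of π_128 on ℤ/151ℤ: [15, 15, 15, 15, 15, 15, 15, 15, 15, 15, 1]; 11 cycles in total.
sign(π) = (−1)^{n − #cycles} = (−1)^{151−11} = (−1)^140 = +1.
(128|151)_J = +1 (Zolotarev's lemma cross-check).

+1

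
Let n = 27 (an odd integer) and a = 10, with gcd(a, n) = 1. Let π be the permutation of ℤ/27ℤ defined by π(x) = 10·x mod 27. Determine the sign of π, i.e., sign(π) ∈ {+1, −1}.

Trace 19: π^k(19) = [19, 1, 10] for k=0..2.
Cycle type of π: 3×6 + 1×9; total 15 cycles.
sign(π) = (−1)^{n − #cycles} = (−1)^{27−15} = (−1)^12 = +1.
Check: (10/27) = +1 by Zolotarev.

+1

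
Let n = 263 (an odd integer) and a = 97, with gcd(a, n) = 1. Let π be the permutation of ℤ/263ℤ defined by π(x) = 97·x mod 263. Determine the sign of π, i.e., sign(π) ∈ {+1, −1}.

Orbit of 198 under x↦97x: [198, 7, 153, 113, 178, 171, 18]… (length divides ord_263(97)).
Cycle type of π: 262 + 1; total 2 cycles.
sign(π) = (−1)^{n − #cycles} = (−1)^{263−2} = (−1)^261 = -1.
Via Zolotarev, sign(π_{97}) = (97|263) = -1.

-1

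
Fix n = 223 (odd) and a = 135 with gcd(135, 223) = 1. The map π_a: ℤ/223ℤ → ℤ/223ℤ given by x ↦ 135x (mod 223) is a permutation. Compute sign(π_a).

+1

Orbit of 38 under x↦135x: [38, 1, 135, 162, 16, 153, 139]… (length divides ord_223(135)).
Cycle type of π: 111×2 + 1; total 3 cycles.
223 − 3 = 220 transpositions; sign(π) = (−1)^220 = +1.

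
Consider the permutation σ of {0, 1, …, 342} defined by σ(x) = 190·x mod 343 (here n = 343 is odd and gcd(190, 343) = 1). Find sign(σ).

+1

Trace 190: π^k(190) = [190, 85, 29, 22, 64, 155, 295] for k=0..6.
19 cycles of lengths [49, 49, 49, 49, 49, 49, 7, 7, 7, 7, 7, 7, 1, 1, 1, 1, 1, 1, 1].
19 cycles on 343: each ℓ→(−1)^(ℓ−1), product (−1)^324 = +1.
Check: (190/343) = +1 by Zolotarev.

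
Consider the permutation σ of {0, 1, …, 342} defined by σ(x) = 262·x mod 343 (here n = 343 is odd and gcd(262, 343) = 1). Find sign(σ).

-1

Trace 214: π^k(214) = [214, 159, 155, 136, 303, 153, 298] for k=0..6.
4 cycles of lengths [294, 42, 6, 1].
4 cycles on 343: each ℓ→(−1)^(ℓ−1), product (−1)^339 = -1.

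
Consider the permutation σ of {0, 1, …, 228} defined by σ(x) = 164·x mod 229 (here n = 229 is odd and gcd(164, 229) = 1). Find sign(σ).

-1

Trace 225: π^k(225) = [225, 31, 46, 216, 158, 35, 15] for k=0..6.
π_164 has 2 disjoint cycles with lengths [228, 1] on {0,…,228}.
Σ(ℓ_i−1) = 229−2 = 227; sign = (−1)^227 = -1.
The Jacobi symbol (164|229) = -1 (Zolotarev) agrees.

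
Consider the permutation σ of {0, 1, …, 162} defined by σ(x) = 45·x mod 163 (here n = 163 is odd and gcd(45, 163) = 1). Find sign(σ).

Trace 65: π^k(65) = [65, 154, 84, 31, 91, 20, 85] for k=0..6.
2 cycles of lengths [162, 1].
n − c = 163 − 2 = 161; sign = (−1)^161 = -1.

-1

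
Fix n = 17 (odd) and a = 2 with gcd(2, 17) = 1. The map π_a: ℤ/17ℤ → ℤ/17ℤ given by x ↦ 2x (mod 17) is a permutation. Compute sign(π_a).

+1

Trace 8: π^k(8) = [8, 16, 15, 13, 9, 1, 2] for k=0..6.
π_2 has 3 disjoint cycles with lengths [8, 8, 1] on {0,…,16}.
sign(π) = (−1)^{n − #cycles} = (−1)^{17−3} = (−1)^14 = +1.
The Jacobi symbol (2|17) = +1 (Zolotarev) agrees.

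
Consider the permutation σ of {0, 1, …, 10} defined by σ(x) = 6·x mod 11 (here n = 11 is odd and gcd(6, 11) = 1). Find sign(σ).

Trace 9: π^k(9) = [9, 10, 5, 8, 4, 2, 1] for k=0..6.
The orbit structure of x ↦ 6x mod 11: 2 orbits of sizes [10, 1].
Σ(ℓ_i−1) = 11−2 = 9; sign = (−1)^9 = -1.
The Jacobi symbol (6|11) = -1 (Zolotarev) agrees.

-1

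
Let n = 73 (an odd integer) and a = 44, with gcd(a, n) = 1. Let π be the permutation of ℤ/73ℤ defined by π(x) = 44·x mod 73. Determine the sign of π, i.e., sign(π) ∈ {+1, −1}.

Orbit of 9 under x↦44x: [9, 31, 50, 10, 2, 15, 3]… (length divides ord_73(44)).
Cycle lengths of π_44 on ℤ/73ℤ: [72, 1]; 2 cycles in total.
n − c = 73 − 2 = 71; sign = (−1)^71 = -1.
Zolotarev: (44|73) = -1, matching the cycle-count sign.

-1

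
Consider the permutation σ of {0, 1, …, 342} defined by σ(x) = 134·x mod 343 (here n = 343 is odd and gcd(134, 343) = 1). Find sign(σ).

+1

Start at x=106: 106 → 141 → 29 → 113 → 50 → 183 → 169 → … (one orbit).
The orbit structure of x ↦ 134x mod 343: 19 orbits of sizes [49, 49, 49, 49, 49, 49, 7, 7, 7, 7, 7, 7, 1, 1, 1, 1, 1, 1, 1].
343 − 19 = 324 transpositions; sign(π) = (−1)^324 = +1.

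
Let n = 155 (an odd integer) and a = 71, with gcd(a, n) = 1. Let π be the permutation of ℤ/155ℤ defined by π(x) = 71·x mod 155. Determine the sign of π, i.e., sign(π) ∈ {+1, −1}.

+1

Trace 76: π^k(76) = [76, 126, 111, 131, 1, 71, 81] for k=0..6.
Cycle lengths of π_71 on ℤ/155ℤ: [15, 15, 15, 15, 15, 15, 15, 15, 15, 15, 1, 1, 1, 1, 1]; 15 cycles in total.
15 cycles on 155: each ℓ→(−1)^(ℓ−1), product (−1)^140 = +1.
The Jacobi symbol (71|155) = +1 (Zolotarev) agrees.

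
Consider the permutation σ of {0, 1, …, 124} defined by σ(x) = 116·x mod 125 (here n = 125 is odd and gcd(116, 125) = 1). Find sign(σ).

Trace 96: π^k(96) = [96, 11, 26, 16, 106, 46, 86] for k=0..6.
π_116 has 13 disjoint cycles with lengths [25, 25, 25, 25, 5, 5, 5, 5, 1, 1, 1, 1, 1] on {0,…,124}.
Σ(ℓ_i−1) = 125−13 = 112; sign = (−1)^112 = +1.
Check: (116/125) = +1 by Zolotarev.

+1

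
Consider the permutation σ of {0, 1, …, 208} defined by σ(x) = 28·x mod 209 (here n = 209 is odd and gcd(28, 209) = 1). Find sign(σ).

Start at x=74: 74 → 191 → 123 → 100 → 83 → 25 → 73 → … (one orbit).
π_28 has 6 disjoint cycles with lengths [90, 90, 10, 9, 9, 1] on {0,…,208}.
6 cycles on 209: each ℓ→(−1)^(ℓ−1), product (−1)^203 = -1.
Check: (28/209) = -1 by Zolotarev.

-1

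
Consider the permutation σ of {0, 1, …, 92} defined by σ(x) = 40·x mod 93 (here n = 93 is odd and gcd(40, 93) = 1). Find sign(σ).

Start at x=4: 4 → 67 → 76 → 64 → 49 → 7 → 1 → … (one orbit).
The orbit structure of x ↦ 40x mod 93: 9 orbits of sizes [15, 15, 15, 15, 15, 15, 1, 1, 1].
Σ(ℓ_i−1) = 93−9 = 84; sign = (−1)^84 = +1.
The Jacobi symbol (40|93) = +1 (Zolotarev) agrees.

+1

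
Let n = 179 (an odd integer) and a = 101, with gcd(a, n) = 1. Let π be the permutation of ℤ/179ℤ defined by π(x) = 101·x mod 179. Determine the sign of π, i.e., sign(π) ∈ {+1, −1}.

Orbit of 117 under x↦101x: [117, 3, 124, 173, 110, 12, 138]… (length divides ord_179(101)).
3 cycles of lengths [89, 89, 1].
179 − 3 = 176 transpositions; sign(π) = (−1)^176 = +1.
(101|179)_J = +1 (Zolotarev's lemma cross-check).

+1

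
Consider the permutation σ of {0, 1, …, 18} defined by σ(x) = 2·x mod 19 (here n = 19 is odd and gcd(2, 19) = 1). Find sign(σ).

Trace 15: π^k(15) = [15, 11, 3, 6, 12, 5, 10] for k=0..6.
Cycle lengths of π_2 on ℤ/19ℤ: [18, 1]; 2 cycles in total.
sign(π) = (−1)^{n − #cycles} = (−1)^{19−2} = (−1)^17 = -1.
Check: (2/19) = -1 by Zolotarev.

-1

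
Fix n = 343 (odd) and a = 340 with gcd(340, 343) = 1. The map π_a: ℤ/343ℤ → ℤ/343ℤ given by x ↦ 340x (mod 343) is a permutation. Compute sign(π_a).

Trace 163: π^k(163) = [163, 197, 95, 58, 169, 179, 149] for k=0..6.
π_340 has 7 disjoint cycles with lengths [147, 147, 21, 21, 3, 3, 1] on {0,…,342}.
Σ(ℓ_i−1) = 343−7 = 336; sign = (−1)^336 = +1.

+1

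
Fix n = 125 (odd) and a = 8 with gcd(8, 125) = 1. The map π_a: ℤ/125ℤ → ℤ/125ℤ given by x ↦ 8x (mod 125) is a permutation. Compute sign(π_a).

-1

Start at x=76: 76 → 108 → 114 → 37 → 46 → 118 → 69 → … (one orbit).
Decompose π into cycles: lengths [100, 20, 4, 1] (4 cycles, including the fixed point 0).
sign(π) = (−1)^{n − #cycles} = (−1)^{125−4} = (−1)^121 = -1.
The Jacobi symbol (8|125) = -1 (Zolotarev) agrees.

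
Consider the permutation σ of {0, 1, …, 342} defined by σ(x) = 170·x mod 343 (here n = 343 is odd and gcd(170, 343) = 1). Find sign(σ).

+1

Start at x=36: 36 → 289 → 81 → 50 → 268 → 284 → 260 → … (one orbit).
Cycle lengths of π_170 on ℤ/343ℤ: [147, 147, 21, 21, 3, 3, 1]; 7 cycles in total.
7 cycles on 343: each ℓ→(−1)^(ℓ−1), product (−1)^336 = +1.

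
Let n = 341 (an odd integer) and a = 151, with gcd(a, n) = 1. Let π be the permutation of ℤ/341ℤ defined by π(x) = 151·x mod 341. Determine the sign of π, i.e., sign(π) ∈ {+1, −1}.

+1

Trace 271: π^k(271) = [271, 1, 151, 295, 215, 70, 340] for k=0..6.
Decompose π into cycles: lengths [10, 10, 10, 10, 10, 10, 10, 10, 10, 10, 10, 10, 10, 10, 10, 10, 10, 10, 10, 10, 10, 10, 10, 10, 10, 10, 10, 10, 10, 10, 10, 10, 10, 10, 1] (35 cycles, including the fixed point 0).
sign(π) = (−1)^{n − #cycles} = (−1)^{341−35} = (−1)^306 = +1.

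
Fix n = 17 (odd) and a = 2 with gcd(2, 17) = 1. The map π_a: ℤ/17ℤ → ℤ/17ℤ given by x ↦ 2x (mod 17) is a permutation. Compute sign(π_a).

Trace 4: π^k(4) = [4, 8, 16, 15, 13, 9, 1] for k=0..6.
Cycle lengths of π_2 on ℤ/17ℤ: [8, 8, 1]; 3 cycles in total.
With 3 cycles on 17 points, sign = (−1)^{17−3} = +1.
(2|17)_J = +1 (Zolotarev's lemma cross-check).

+1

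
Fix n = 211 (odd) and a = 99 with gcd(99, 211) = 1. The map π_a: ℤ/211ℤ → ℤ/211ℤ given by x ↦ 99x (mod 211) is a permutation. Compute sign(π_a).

+1

Start at x=150: 150 → 80 → 113 → 4 → 185 → 169 → 62 → … (one orbit).
Decompose π into cycles: lengths [105, 105, 1] (3 cycles, including the fixed point 0).
211 − 3 = 208 transpositions; sign(π) = (−1)^208 = +1.
Via Zolotarev, sign(π_{99}) = (99|211) = +1.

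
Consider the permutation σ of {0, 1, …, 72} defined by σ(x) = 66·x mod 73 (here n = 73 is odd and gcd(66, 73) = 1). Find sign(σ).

-1

Orbit of 24 under x↦66x: [24, 51, 8, 17, 27, 30, 9]… (length divides ord_73(66)).
Decompose π into cycles: lengths [24, 24, 24, 1] (4 cycles, including the fixed point 0).
73 − 4 = 69 transpositions; sign(π) = (−1)^69 = -1.
Zolotarev: (66|73) = -1, matching the cycle-count sign.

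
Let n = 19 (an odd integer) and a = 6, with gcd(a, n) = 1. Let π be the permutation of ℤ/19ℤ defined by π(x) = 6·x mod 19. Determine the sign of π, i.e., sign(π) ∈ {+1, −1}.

+1

Orbit of 4 under x↦6x: [4, 5, 11, 9, 16, 1, 6]… (length divides ord_19(6)).
Cycle type of π: 9×2 + 1; total 3 cycles.
With 3 cycles on 19 points, sign = (−1)^{19−3} = +1.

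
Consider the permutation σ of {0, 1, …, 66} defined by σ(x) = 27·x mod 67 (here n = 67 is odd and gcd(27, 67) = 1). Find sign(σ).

-1

Start at x=9: 9 → 42 → 62 → 66 → 40 → 8 → 15 → … (one orbit).
Cycle lengths of π_27 on ℤ/67ℤ: [22, 22, 22, 1]; 4 cycles in total.
n − c = 67 − 4 = 63; sign = (−1)^63 = -1.
Via Zolotarev, sign(π_{27}) = (27|67) = -1.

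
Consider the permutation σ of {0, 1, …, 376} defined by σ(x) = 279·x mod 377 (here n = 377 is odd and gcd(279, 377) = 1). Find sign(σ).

+1

Trace 152: π^k(152) = [152, 184, 64, 137, 146, 18, 121] for k=0..6.
Cycle lengths of π_279 on ℤ/377ℤ: [84, 84, 84, 84, 28, 12, 1]; 7 cycles in total.
n − c = 377 − 7 = 370; sign = (−1)^370 = +1.
Zolotarev: (279|377) = +1, matching the cycle-count sign.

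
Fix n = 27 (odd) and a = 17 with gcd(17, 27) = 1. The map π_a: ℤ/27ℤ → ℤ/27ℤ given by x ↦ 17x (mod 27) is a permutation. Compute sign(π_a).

Trace 10: π^k(10) = [10, 8, 1, 17, 19, 26] for k=0..5.
Decompose π into cycles: lengths [6, 6, 6, 2, 2, 2, 2, 1] (8 cycles, including the fixed point 0).
sign(π) = (−1)^{n − #cycles} = (−1)^{27−8} = (−1)^19 = -1.
(17|27)_J = -1 (Zolotarev's lemma cross-check).

-1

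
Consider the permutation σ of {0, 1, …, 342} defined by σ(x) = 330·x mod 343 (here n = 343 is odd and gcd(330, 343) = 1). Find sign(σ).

+1

Start at x=155: 155 → 43 → 127 → 64 → 197 → 183 → 22 → … (one orbit).
Decompose π into cycles: lengths [49, 49, 49, 49, 49, 49, 7, 7, 7, 7, 7, 7, 1, 1, 1, 1, 1, 1, 1] (19 cycles, including the fixed point 0).
n − c = 343 − 19 = 324; sign = (−1)^324 = +1.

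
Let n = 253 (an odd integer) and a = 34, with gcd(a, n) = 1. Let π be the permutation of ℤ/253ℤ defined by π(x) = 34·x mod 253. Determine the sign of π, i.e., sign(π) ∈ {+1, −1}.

Orbit of 210 under x↦34x: [210, 56, 133, 221, 177, 199, 188]… (length divides ord_253(34)).
Cycle lengths of π_34 on ℤ/253ℤ: [22, 22, 22, 22, 22, 22, 22, 22, 22, 22, 22, 1, 1, 1, 1, 1, 1, 1, 1, 1, 1, 1]; 22 cycles in total.
253 − 22 = 231 transpositions; sign(π) = (−1)^231 = -1.
(34|253)_J = -1 (Zolotarev's lemma cross-check).

-1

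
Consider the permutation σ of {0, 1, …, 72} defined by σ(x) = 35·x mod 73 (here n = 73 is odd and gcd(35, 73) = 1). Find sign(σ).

+1

Trace 18: π^k(18) = [18, 46, 4, 67, 9, 23, 2] for k=0..6.
3 cycles of lengths [36, 36, 1].
n − c = 73 − 3 = 70; sign = (−1)^70 = +1.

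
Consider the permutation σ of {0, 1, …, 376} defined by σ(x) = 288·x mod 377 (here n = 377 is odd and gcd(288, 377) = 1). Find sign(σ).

Start at x=11: 11 → 152 → 44 → 231 → 176 → 170 → 327 → … (one orbit).
The orbit structure of x ↦ 288x mod 377: 7 orbits of sizes [84, 84, 84, 84, 28, 12, 1].
7 cycles on 377: each ℓ→(−1)^(ℓ−1), product (−1)^370 = +1.
The Jacobi symbol (288|377) = +1 (Zolotarev) agrees.

+1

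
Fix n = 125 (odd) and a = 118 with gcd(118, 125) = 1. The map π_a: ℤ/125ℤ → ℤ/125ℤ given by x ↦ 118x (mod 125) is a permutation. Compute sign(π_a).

Trace 51: π^k(51) = [51, 18, 124, 7, 76, 93, 99] for k=0..6.
Decompose π into cycles: lengths [20, 20, 20, 20, 20, 4, 4, 4, 4, 4, 4, 1] (12 cycles, including the fixed point 0).
125 − 12 = 113 transpositions; sign(π) = (−1)^113 = -1.
(118|125)_J = -1 (Zolotarev's lemma cross-check).

-1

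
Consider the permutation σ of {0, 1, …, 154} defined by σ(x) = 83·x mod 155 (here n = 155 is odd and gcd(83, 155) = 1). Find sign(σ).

Trace 83: π^k(83) = [83, 69, 147, 111, 68, 64, 42] for k=0..6.
π_83 has 5 disjoint cycles with lengths [60, 60, 30, 4, 1] on {0,…,154}.
sign(π) = (−1)^{n − #cycles} = (−1)^{155−5} = (−1)^150 = +1.

+1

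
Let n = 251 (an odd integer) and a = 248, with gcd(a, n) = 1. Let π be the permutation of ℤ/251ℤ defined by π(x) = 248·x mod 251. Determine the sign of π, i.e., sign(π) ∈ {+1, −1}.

Orbit of 98 under x↦248x: [98, 208, 129, 115, 157, 31, 158]… (length divides ord_251(248)).
π_248 has 2 disjoint cycles with lengths [250, 1] on {0,…,250}.
2 cycles on 251: each ℓ→(−1)^(ℓ−1), product (−1)^249 = -1.
The Jacobi symbol (248|251) = -1 (Zolotarev) agrees.

-1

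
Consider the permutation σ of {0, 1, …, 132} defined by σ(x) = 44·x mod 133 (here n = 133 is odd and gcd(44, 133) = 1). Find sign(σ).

+1

Orbit of 106 under x↦44x: [106, 9, 130, 1, 44, 74, 64]… (length divides ord_133(44)).
17 cycles of lengths [9, 9, 9, 9, 9, 9, 9, 9, 9, 9, 9, 9, 9, 9, 3, 3, 1].
With 17 cycles on 133 points, sign = (−1)^{133−17} = +1.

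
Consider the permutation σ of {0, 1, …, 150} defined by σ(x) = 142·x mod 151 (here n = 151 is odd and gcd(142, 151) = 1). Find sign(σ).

-1

Start at x=59: 59 → 73 → 98 → 24 → 86 → 132 → 20 → … (one orbit).
Decompose π into cycles: lengths [50, 50, 50, 1] (4 cycles, including the fixed point 0).
151 − 4 = 147 transpositions; sign(π) = (−1)^147 = -1.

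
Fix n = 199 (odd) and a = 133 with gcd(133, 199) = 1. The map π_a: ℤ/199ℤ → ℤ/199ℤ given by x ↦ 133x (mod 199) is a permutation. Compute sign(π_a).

-1

Start at x=141: 141 → 47 → 82 → 160 → 186 → 62 → 87 → … (one orbit).
Cycle lengths of π_133 on ℤ/199ℤ: [198, 1]; 2 cycles in total.
With 2 cycles on 199 points, sign = (−1)^{199−2} = -1.
Via Zolotarev, sign(π_{133}) = (133|199) = -1.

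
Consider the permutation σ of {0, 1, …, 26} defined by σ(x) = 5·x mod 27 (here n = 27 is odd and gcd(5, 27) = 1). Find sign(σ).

-1

Start at x=16: 16 → 26 → 22 → 2 → 10 → 23 → 7 → … (one orbit).
The orbit structure of x ↦ 5x mod 27: 4 orbits of sizes [18, 6, 2, 1].
4 cycles on 27: each ℓ→(−1)^(ℓ−1), product (−1)^23 = -1.
(5|27)_J = -1 (Zolotarev's lemma cross-check).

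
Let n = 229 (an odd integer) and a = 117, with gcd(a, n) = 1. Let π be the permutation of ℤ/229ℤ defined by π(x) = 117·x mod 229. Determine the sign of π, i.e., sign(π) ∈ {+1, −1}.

Orbit of 77 under x↦117x: [77, 78, 195, 144, 131, 213, 189]… (length divides ord_229(117)).
Cycle type of π: 228 + 1; total 2 cycles.
With 2 cycles on 229 points, sign = (−1)^{229−2} = -1.
Check: (117/229) = -1 by Zolotarev.

-1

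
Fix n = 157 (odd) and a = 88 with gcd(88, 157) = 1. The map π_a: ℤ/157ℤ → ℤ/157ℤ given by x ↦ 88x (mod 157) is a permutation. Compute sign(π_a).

Start at x=85: 85 → 101 → 96 → 127 → 29 → 40 → 66 → … (one orbit).
Cycle lengths of π_88 on ℤ/157ℤ: [156, 1]; 2 cycles in total.
Σ(ℓ_i−1) = 157−2 = 155; sign = (−1)^155 = -1.
(88|157)_J = -1 (Zolotarev's lemma cross-check).

-1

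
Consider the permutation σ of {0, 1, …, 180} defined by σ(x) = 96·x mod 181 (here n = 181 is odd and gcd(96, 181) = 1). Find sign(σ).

-1

Orbit of 177 under x↦96x: [177, 159, 60, 149, 5, 118, 106]… (length divides ord_181(96)).
π_96 has 2 disjoint cycles with lengths [180, 1] on {0,…,180}.
181 − 2 = 179 transpositions; sign(π) = (−1)^179 = -1.
Zolotarev: (96|181) = -1, matching the cycle-count sign.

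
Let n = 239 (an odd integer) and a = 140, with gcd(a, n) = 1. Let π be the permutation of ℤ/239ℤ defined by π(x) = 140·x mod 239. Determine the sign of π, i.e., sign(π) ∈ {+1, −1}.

Orbit of 18 under x↦140x: [18, 130, 36, 21, 72, 42, 144]… (length divides ord_239(140)).
The orbit structure of x ↦ 140x mod 239: 2 orbits of sizes [238, 1].
With 2 cycles on 239 points, sign = (−1)^{239−2} = -1.

-1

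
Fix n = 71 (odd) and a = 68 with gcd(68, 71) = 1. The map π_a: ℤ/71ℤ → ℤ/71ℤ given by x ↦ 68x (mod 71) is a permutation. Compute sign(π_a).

Start at x=37: 37 → 31 → 49 → 66 → 15 → 26 → 64 → … (one orbit).
Cycle type of π: 70 + 1; total 2 cycles.
2 cycles on 71: each ℓ→(−1)^(ℓ−1), product (−1)^69 = -1.
(68|71)_J = -1 (Zolotarev's lemma cross-check).

-1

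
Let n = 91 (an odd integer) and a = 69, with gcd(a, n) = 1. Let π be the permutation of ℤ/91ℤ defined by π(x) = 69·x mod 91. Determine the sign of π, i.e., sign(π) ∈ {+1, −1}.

Trace 1: π^k(1) = [1, 69, 29, 90, 22, 62] for k=0..5.
Cycle type of π: 6×14 + 2×3 + 1; total 18 cycles.
With 18 cycles on 91 points, sign = (−1)^{91−18} = -1.
The Jacobi symbol (69|91) = -1 (Zolotarev) agrees.

-1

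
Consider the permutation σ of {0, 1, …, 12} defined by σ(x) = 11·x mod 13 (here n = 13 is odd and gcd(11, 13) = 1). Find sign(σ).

Trace 10: π^k(10) = [10, 6, 1, 11, 4, 5, 3] for k=0..6.
Decompose π into cycles: lengths [12, 1] (2 cycles, including the fixed point 0).
sign(π) = (−1)^{n − #cycles} = (−1)^{13−2} = (−1)^11 = -1.

-1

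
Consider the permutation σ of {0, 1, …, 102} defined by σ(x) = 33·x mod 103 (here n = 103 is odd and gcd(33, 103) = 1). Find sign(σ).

+1

Orbit of 41 under x↦33x: [41, 14, 50, 2, 66, 15, 83]… (length divides ord_103(33)).
The orbit structure of x ↦ 33x mod 103: 3 orbits of sizes [51, 51, 1].
3 cycles on 103: each ℓ→(−1)^(ℓ−1), product (−1)^100 = +1.
(33|103)_J = +1 (Zolotarev's lemma cross-check).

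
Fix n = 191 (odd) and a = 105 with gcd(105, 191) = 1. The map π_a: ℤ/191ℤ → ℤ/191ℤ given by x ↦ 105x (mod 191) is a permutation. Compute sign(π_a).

-1

Start at x=142: 142 → 12 → 114 → 128 → 70 → 92 → 110 → … (one orbit).
Cycle lengths of π_105 on ℤ/191ℤ: [190, 1]; 2 cycles in total.
Σ(ℓ_i−1) = 191−2 = 189; sign = (−1)^189 = -1.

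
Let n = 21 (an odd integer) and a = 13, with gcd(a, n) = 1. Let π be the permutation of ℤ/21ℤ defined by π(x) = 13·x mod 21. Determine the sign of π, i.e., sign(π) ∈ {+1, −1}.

Orbit of 13 under x↦13x: [13, 1]… (length divides ord_21(13)).
π_13 has 12 disjoint cycles with lengths [2, 2, 2, 2, 2, 2, 2, 2, 2, 1, 1, 1] on {0,…,20}.
Σ(ℓ_i−1) = 21−12 = 9; sign = (−1)^9 = -1.
(13|21)_J = -1 (Zolotarev's lemma cross-check).

-1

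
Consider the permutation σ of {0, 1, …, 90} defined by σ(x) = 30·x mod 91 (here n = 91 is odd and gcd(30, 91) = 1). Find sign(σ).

Orbit of 81 under x↦30x: [81, 64, 9, 88, 1, 30]… (length divides ord_91(30)).
The orbit structure of x ↦ 30x mod 91: 17 orbits of sizes [6, 6, 6, 6, 6, 6, 6, 6, 6, 6, 6, 6, 6, 6, 3, 3, 1].
91 − 17 = 74 transpositions; sign(π) = (−1)^74 = +1.

+1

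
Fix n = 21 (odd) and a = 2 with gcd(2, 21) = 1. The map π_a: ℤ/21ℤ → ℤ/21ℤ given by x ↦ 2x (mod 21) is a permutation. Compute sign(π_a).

Trace 8: π^k(8) = [8, 16, 11, 1, 2, 4] for k=0..5.
Cycle type of π: 6×2 + 3×2 + 2 + 1; total 6 cycles.
Σ(ℓ_i−1) = 21−6 = 15; sign = (−1)^15 = -1.

-1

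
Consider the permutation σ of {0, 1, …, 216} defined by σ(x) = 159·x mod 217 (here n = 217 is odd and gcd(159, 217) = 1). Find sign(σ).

-1

Orbit of 163 under x↦159x: [163, 94, 190, 47, 95, 132, 156]… (length divides ord_217(159)).
14 cycles of lengths [30, 30, 30, 30, 30, 30, 6, 5, 5, 5, 5, 5, 5, 1].
sign(π) = (−1)^{n − #cycles} = (−1)^{217−14} = (−1)^203 = -1.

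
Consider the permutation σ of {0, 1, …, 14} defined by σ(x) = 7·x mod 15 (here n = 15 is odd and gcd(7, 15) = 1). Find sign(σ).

Orbit of 13 under x↦7x: [13, 1, 7, 4]… (length divides ord_15(7)).
π_7 has 6 disjoint cycles with lengths [4, 4, 4, 1, 1, 1] on {0,…,14}.
Σ(ℓ_i−1) = 15−6 = 9; sign = (−1)^9 = -1.
The Jacobi symbol (7|15) = -1 (Zolotarev) agrees.

-1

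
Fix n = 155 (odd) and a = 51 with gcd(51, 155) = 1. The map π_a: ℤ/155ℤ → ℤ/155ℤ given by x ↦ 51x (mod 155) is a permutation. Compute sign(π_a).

+1

Trace 71: π^k(71) = [71, 56, 66, 111, 81, 101, 36] for k=0..6.
Cycle type of π: 15×10 + 1×5; total 15 cycles.
155 − 15 = 140 transpositions; sign(π) = (−1)^140 = +1.
Check: (51/155) = +1 by Zolotarev.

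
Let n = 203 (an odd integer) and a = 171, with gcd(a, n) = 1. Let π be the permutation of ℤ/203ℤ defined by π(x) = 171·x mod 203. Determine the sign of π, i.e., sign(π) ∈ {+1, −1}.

Trace 64: π^k(64) = [64, 185, 170, 41, 109, 166, 169] for k=0..6.
Decompose π into cycles: lengths [84, 84, 28, 6, 1] (5 cycles, including the fixed point 0).
203 − 5 = 198 transpositions; sign(π) = (−1)^198 = +1.
The Jacobi symbol (171|203) = +1 (Zolotarev) agrees.

+1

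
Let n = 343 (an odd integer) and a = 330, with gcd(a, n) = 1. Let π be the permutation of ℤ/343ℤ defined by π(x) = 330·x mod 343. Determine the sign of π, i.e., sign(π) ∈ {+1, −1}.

+1

Orbit of 162 under x↦330x: [162, 295, 281, 120, 155, 43, 127]… (length divides ord_343(330)).
π_330 has 19 disjoint cycles with lengths [49, 49, 49, 49, 49, 49, 7, 7, 7, 7, 7, 7, 1, 1, 1, 1, 1, 1, 1] on {0,…,342}.
n − c = 343 − 19 = 324; sign = (−1)^324 = +1.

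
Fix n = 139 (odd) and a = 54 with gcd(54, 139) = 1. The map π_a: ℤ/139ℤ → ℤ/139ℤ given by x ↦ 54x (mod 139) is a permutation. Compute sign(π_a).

+1

Orbit of 6 under x↦54x: [6, 46, 121, 1, 54, 136, 116]… (length divides ord_139(54)).
Cycle lengths of π_54 on ℤ/139ℤ: [69, 69, 1]; 3 cycles in total.
sign(π) = (−1)^{n − #cycles} = (−1)^{139−3} = (−1)^136 = +1.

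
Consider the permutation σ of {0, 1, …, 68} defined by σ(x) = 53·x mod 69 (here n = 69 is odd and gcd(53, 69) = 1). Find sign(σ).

Start at x=38: 38 → 13 → 68 → 16 → 20 → 25 → 14 → … (one orbit).
Cycle type of π: 22×3 + 2 + 1; total 5 cycles.
With 5 cycles on 69 points, sign = (−1)^{69−5} = +1.

+1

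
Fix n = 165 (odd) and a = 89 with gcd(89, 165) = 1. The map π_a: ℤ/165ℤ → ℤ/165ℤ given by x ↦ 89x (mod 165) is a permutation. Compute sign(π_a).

-1

Start at x=1: 1 → 89 → 1 (one orbit).
Cycle type of π: 2×77 + 1×11; total 88 cycles.
n − c = 165 − 88 = 77; sign = (−1)^77 = -1.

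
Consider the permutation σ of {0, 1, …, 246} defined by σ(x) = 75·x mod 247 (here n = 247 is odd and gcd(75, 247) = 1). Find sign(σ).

-1

Trace 56: π^k(56) = [56, 1, 75, 191, 246, 172] for k=0..5.
Cycle lengths of π_75 on ℤ/247ℤ: [6, 6, 6, 6, 6, 6, 6, 6, 6, 6, 6, 6, 6, 6, 6, 6, 6, 6, 6, 6, 6, 6, 6, 6, 6, 6, 6, 6, 6, 6, 6, 6, 6, 6, 6, 6, 6, 6, 2, 2, 2, 2, 2, 2, 2, 2, 2, 1]; 48 cycles in total.
Σ(ℓ_i−1) = 247−48 = 199; sign = (−1)^199 = -1.
Zolotarev: (75|247) = -1, matching the cycle-count sign.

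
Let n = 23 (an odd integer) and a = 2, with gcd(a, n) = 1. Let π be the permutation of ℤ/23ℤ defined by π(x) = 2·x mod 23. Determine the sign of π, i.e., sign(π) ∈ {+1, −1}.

+1

Start at x=18: 18 → 13 → 3 → 6 → 12 → 1 → 2 → … (one orbit).
Cycle type of π: 11×2 + 1; total 3 cycles.
sign(π) = (−1)^{n − #cycles} = (−1)^{23−3} = (−1)^20 = +1.
Via Zolotarev, sign(π_{2}) = (2|23) = +1.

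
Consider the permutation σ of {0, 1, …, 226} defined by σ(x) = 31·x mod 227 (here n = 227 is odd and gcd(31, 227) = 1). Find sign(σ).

Trace 109: π^k(109) = [109, 201, 102, 211, 185, 60, 44] for k=0..6.
The orbit structure of x ↦ 31x mod 227: 2 orbits of sizes [226, 1].
227 − 2 = 225 transpositions; sign(π) = (−1)^225 = -1.
The Jacobi symbol (31|227) = -1 (Zolotarev) agrees.

-1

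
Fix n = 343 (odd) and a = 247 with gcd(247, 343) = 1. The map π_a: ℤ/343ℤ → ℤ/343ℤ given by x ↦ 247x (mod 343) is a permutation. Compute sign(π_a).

+1

Start at x=288: 288 → 135 → 74 → 99 → 100 → 4 → 302 → … (one orbit).
The orbit structure of x ↦ 247x mod 343: 7 orbits of sizes [147, 147, 21, 21, 3, 3, 1].
n − c = 343 − 7 = 336; sign = (−1)^336 = +1.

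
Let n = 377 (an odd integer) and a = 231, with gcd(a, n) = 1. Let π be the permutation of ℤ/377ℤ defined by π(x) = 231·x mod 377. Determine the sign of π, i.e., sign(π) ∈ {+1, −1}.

+1

Orbit of 376 under x↦231x: [376, 146, 173, 1, 231, 204]… (length divides ord_377(231)).
Cycle type of π: 6×58 + 2×14 + 1; total 73 cycles.
377 − 73 = 304 transpositions; sign(π) = (−1)^304 = +1.
Via Zolotarev, sign(π_{231}) = (231|377) = +1.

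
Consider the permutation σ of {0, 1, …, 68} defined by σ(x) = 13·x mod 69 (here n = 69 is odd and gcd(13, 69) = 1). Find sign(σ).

+1

Start at x=13: 13 → 31 → 58 → 64 → 4 → 52 → 55 → … (one orbit).
Decompose π into cycles: lengths [11, 11, 11, 11, 11, 11, 1, 1, 1] (9 cycles, including the fixed point 0).
Σ(ℓ_i−1) = 69−9 = 60; sign = (−1)^60 = +1.
(13|69)_J = +1 (Zolotarev's lemma cross-check).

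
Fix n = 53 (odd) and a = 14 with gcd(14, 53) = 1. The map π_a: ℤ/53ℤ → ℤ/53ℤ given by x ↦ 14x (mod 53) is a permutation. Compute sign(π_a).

Trace 37: π^k(37) = [37, 41, 44, 33, 38, 2, 28] for k=0..6.
2 cycles of lengths [52, 1].
Σ(ℓ_i−1) = 53−2 = 51; sign = (−1)^51 = -1.

-1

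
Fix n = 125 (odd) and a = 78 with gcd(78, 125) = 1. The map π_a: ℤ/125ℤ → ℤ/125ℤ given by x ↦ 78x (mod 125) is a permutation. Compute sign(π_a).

Trace 54: π^k(54) = [54, 87, 36, 58, 24, 122, 16] for k=0..6.
Cycle lengths of π_78 on ℤ/125ℤ: [100, 20, 4, 1]; 4 cycles in total.
Σ(ℓ_i−1) = 125−4 = 121; sign = (−1)^121 = -1.
(78|125)_J = -1 (Zolotarev's lemma cross-check).

-1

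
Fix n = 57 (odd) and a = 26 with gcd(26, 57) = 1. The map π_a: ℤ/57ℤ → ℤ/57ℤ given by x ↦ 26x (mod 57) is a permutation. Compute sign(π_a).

Orbit of 11 under x↦26x: [11, 1, 26, 49, 20, 7]… (length divides ord_57(26)).
The orbit structure of x ↦ 26x mod 57: 14 orbits of sizes [6, 6, 6, 6, 6, 6, 3, 3, 3, 3, 3, 3, 2, 1].
With 14 cycles on 57 points, sign = (−1)^{57−14} = -1.
Via Zolotarev, sign(π_{26}) = (26|57) = -1.

-1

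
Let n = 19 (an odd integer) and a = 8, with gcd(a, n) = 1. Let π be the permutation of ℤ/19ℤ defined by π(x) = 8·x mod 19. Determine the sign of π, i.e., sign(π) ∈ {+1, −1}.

-1

Trace 8: π^k(8) = [8, 7, 18, 11, 12, 1] for k=0..5.
The orbit structure of x ↦ 8x mod 19: 4 orbits of sizes [6, 6, 6, 1].
n − c = 19 − 4 = 15; sign = (−1)^15 = -1.
Check: (8/19) = -1 by Zolotarev.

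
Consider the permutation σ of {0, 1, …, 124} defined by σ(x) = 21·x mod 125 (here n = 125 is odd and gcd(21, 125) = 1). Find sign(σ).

Orbit of 6 under x↦21x: [6, 1, 21, 66, 11, 106, 101]… (length divides ord_125(21)).
Cycle lengths of π_21 on ℤ/125ℤ: [25, 25, 25, 25, 5, 5, 5, 5, 1, 1, 1, 1, 1]; 13 cycles in total.
sign(π) = (−1)^{n − #cycles} = (−1)^{125−13} = (−1)^112 = +1.

+1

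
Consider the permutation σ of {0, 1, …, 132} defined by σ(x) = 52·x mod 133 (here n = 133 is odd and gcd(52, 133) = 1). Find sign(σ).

Trace 3: π^k(3) = [3, 23, 132, 81, 89, 106, 59] for k=0..6.
9 cycles of lengths [18, 18, 18, 18, 18, 18, 18, 6, 1].
133 − 9 = 124 transpositions; sign(π) = (−1)^124 = +1.
Zolotarev: (52|133) = +1, matching the cycle-count sign.

+1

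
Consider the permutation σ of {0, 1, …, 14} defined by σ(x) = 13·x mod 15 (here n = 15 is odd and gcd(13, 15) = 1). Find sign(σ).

-1

Orbit of 4 under x↦13x: [4, 7, 1, 13]… (length divides ord_15(13)).
The orbit structure of x ↦ 13x mod 15: 6 orbits of sizes [4, 4, 4, 1, 1, 1].
n − c = 15 − 6 = 9; sign = (−1)^9 = -1.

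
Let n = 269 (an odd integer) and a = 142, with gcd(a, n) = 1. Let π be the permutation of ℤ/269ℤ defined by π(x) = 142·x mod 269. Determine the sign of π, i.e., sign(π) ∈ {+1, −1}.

+1

Start at x=67: 67 → 99 → 70 → 256 → 37 → 143 → 131 → … (one orbit).
5 cycles of lengths [67, 67, 67, 67, 1].
5 cycles on 269: each ℓ→(−1)^(ℓ−1), product (−1)^264 = +1.
The Jacobi symbol (142|269) = +1 (Zolotarev) agrees.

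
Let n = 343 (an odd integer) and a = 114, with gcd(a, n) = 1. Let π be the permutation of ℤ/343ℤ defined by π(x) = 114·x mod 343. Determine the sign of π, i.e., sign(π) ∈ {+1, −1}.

+1

Start at x=305: 305 → 127 → 72 → 319 → 8 → 226 → 39 → … (one orbit).
7 cycles of lengths [147, 147, 21, 21, 3, 3, 1].
7 cycles on 343: each ℓ→(−1)^(ℓ−1), product (−1)^336 = +1.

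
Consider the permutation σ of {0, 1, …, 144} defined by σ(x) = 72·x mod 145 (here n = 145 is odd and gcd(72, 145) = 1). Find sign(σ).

Start at x=127: 127 → 9 → 68 → 111 → 17 → 64 → 113 → … (one orbit).
The orbit structure of x ↦ 72x mod 145: 7 orbits of sizes [28, 28, 28, 28, 28, 4, 1].
sign(π) = (−1)^{n − #cycles} = (−1)^{145−7} = (−1)^138 = +1.

+1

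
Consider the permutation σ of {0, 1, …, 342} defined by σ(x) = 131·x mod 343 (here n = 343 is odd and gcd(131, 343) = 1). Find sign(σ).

Orbit of 135 under x↦131x: [135, 192, 113, 54, 214, 251, 296]… (length divides ord_343(131)).
π_131 has 4 disjoint cycles with lengths [294, 42, 6, 1] on {0,…,342}.
4 cycles on 343: each ℓ→(−1)^(ℓ−1), product (−1)^339 = -1.
(131|343)_J = -1 (Zolotarev's lemma cross-check).

-1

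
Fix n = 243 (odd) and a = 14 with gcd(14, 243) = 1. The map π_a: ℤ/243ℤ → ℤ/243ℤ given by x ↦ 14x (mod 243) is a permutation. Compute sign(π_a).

-1

Start at x=8: 8 → 112 → 110 → 82 → 176 → 34 → 233 → … (one orbit).
6 cycles of lengths [162, 54, 18, 6, 2, 1].
With 6 cycles on 243 points, sign = (−1)^{243−6} = -1.
Check: (14/243) = -1 by Zolotarev.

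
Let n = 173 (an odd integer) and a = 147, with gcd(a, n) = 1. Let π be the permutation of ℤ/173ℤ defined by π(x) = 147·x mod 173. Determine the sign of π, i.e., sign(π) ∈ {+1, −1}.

Orbit of 147 under x↦147x: [147, 157, 70, 83, 91, 56, 101]… (length divides ord_173(147)).
2 cycles of lengths [172, 1].
sign(π) = (−1)^{n − #cycles} = (−1)^{173−2} = (−1)^171 = -1.
Via Zolotarev, sign(π_{147}) = (147|173) = -1.

-1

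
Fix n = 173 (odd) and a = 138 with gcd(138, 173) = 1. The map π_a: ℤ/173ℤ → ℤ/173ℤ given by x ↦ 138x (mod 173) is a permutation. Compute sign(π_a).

Trace 148: π^k(148) = [148, 10, 169, 140, 117, 57, 81] for k=0..6.
The orbit structure of x ↦ 138x mod 173: 5 orbits of sizes [43, 43, 43, 43, 1].
Σ(ℓ_i−1) = 173−5 = 168; sign = (−1)^168 = +1.

+1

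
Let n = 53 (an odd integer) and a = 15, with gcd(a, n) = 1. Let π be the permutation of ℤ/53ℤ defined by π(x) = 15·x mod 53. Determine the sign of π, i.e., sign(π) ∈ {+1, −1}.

Trace 16: π^k(16) = [16, 28, 49, 46, 1, 15, 13] for k=0..6.
Cycle type of π: 13×4 + 1; total 5 cycles.
With 5 cycles on 53 points, sign = (−1)^{53−5} = +1.

+1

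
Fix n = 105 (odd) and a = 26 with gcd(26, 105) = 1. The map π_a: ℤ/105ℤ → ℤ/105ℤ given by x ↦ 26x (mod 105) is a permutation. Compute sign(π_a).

Start at x=1: 1 → 26 → 46 → 41 → 16 → 101 → 1 (one orbit).
π_26 has 25 disjoint cycles with lengths [6, 6, 6, 6, 6, 6, 6, 6, 6, 6, 6, 6, 6, 6, 6, 2, 2, 2, 2, 2, 1, 1, 1, 1, 1] on {0,…,104}.
105 − 25 = 80 transpositions; sign(π) = (−1)^80 = +1.

+1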